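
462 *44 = 20328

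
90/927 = 10/103 = 0.10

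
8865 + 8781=17646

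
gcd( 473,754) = 1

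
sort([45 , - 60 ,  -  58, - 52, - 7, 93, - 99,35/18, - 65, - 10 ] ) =[ - 99, - 65 ,-60, - 58,  -  52, - 10,- 7,35/18  ,  45,93]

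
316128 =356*888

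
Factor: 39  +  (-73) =-2^1*17^1 = -34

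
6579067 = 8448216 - 1869149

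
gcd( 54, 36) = 18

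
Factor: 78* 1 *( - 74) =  - 5772  =  - 2^2*3^1*13^1*  37^1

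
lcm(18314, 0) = 0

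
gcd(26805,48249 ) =5361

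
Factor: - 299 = -13^1*23^1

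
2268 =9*252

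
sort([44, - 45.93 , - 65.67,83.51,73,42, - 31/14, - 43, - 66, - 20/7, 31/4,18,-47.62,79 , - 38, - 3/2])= [ - 66,-65.67, - 47.62, - 45.93,  -  43, - 38, - 20/7, - 31/14, - 3/2, 31/4,18, 42,44,73,79, 83.51] 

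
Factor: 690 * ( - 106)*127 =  - 9288780  =  - 2^2*3^1 * 5^1*23^1*53^1*127^1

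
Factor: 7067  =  37^1 * 191^1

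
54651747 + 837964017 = 892615764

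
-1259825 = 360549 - 1620374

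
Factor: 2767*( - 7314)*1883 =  - 38107848954 = -  2^1*3^1*7^1*23^1*53^1*269^1*2767^1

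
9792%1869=447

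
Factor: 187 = 11^1*17^1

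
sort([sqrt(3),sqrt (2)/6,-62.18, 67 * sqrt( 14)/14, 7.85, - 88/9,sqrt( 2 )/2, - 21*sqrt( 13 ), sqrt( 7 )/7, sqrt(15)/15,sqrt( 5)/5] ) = [ - 21 * sqrt(13) , - 62.18, - 88/9, sqrt(2 )/6, sqrt(15)/15,sqrt( 7)/7,sqrt(5)/5,sqrt( 2 ) /2,  sqrt(3), 7.85,  67*sqrt(14) /14 ]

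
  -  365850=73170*( - 5 )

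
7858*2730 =21452340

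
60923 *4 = 243692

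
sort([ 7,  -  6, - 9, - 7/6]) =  [ - 9, - 6, - 7/6, 7]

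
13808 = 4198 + 9610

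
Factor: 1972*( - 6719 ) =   -  2^2 * 17^1*29^1*6719^1=-13249868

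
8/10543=8/10543 = 0.00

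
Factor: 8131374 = 2^1*3^3*23^1*6547^1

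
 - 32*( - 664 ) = 21248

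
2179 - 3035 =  - 856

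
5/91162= 5/91162  =  0.00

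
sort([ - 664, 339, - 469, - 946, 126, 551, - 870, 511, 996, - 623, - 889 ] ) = [ - 946, - 889, - 870, - 664, - 623,-469, 126, 339, 511, 551,  996]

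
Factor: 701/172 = 2^( - 2 )*43^( - 1) * 701^1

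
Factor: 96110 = 2^1*5^1  *7^1*1373^1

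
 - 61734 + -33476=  -95210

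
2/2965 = 2/2965=   0.00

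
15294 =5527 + 9767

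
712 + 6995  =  7707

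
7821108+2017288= 9838396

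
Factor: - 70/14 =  - 5 = - 5^1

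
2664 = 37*72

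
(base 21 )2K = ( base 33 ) 1t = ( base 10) 62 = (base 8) 76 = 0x3e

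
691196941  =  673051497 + 18145444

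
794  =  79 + 715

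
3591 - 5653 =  - 2062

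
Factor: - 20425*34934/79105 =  - 142705390/15821 = - 2^1*5^1* 13^( - 1) *19^1*43^1*1217^( - 1 )*17467^1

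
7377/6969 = 1 + 136/2323 = 1.06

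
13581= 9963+3618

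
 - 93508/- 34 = 46754/17 = 2750.24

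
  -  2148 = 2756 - 4904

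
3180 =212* 15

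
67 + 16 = 83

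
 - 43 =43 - 86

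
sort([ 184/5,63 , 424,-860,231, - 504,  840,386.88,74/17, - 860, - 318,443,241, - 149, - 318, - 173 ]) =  [ - 860, - 860, - 504, - 318, - 318,  -  173, - 149,74/17,184/5,63,231,241,386.88,424,443,840 ]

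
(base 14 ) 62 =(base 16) 56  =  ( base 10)86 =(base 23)3H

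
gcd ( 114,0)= 114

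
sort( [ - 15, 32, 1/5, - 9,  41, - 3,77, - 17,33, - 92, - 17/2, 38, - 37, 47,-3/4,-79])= [ - 92, - 79, - 37, - 17, - 15, - 9, - 17/2,-3, - 3/4,1/5, 32, 33, 38,  41,47, 77 ] 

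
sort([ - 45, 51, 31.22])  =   [ - 45, 31.22 , 51]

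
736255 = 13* 56635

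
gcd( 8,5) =1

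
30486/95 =320 + 86/95= 320.91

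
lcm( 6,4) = 12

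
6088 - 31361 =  - 25273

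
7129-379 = 6750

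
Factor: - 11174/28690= -5^(-1)*19^(-1) * 37^1 = -37/95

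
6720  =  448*15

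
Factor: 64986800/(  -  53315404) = - 16246700/13328851=   - 2^2 *5^2*37^1*73^ ( - 1 ) * 4391^1*182587^( - 1) 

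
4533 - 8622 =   -  4089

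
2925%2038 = 887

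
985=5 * 197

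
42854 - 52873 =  - 10019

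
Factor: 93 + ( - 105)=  - 2^2*3^1= - 12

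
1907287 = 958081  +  949206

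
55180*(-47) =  - 2593460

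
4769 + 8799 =13568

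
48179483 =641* 75163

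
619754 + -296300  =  323454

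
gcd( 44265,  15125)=5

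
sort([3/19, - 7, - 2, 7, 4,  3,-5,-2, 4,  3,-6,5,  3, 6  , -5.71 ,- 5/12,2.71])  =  [ - 7,-6,- 5.71, -5, - 2,  -  2, - 5/12, 3/19, 2.71, 3, 3, 3, 4, 4, 5, 6 , 7 ] 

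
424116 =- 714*( - 594)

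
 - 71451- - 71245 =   -  206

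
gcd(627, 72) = 3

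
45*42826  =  1927170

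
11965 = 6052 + 5913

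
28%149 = 28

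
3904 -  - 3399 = 7303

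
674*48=32352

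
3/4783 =3/4783  =  0.00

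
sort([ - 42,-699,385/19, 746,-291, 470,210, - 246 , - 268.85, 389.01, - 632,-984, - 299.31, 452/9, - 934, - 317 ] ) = [ - 984, - 934, - 699, - 632, - 317, - 299.31, - 291, - 268.85, - 246 , - 42,385/19, 452/9, 210,389.01, 470, 746]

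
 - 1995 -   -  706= - 1289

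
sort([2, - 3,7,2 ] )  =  [ - 3,2,  2, 7 ] 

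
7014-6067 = 947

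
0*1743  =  0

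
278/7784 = 1/28 = 0.04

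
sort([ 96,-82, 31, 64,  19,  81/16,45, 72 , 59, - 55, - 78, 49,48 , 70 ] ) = [  -  82,-78,-55, 81/16,19,31,45,48,49,  59,64, 70,  72, 96] 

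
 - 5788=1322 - 7110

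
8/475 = 8/475 = 0.02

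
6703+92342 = 99045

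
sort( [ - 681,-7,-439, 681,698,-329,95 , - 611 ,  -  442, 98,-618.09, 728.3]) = [ - 681,-618.09,-611,  -  442, - 439,- 329, - 7,95,98, 681,698,728.3] 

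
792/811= 792/811  =  0.98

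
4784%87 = 86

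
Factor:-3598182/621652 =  - 1799091/310826  =  - 2^( - 1 )*3^4*7^1*19^1*167^1*155413^ ( - 1) 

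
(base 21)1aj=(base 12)47a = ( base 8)1236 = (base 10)670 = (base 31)LJ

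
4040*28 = 113120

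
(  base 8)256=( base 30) 5O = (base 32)5E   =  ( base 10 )174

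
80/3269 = 80/3269=0.02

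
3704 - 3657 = 47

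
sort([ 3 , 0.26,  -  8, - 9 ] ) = [ - 9,-8, 0.26, 3 ] 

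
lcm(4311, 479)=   4311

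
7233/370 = 19 + 203/370 = 19.55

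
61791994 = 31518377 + 30273617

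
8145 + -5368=2777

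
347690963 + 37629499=385320462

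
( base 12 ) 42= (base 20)2A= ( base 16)32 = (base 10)50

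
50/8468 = 25/4234=0.01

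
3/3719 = 3/3719= 0.00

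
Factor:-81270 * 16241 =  - 1319906070 = -  2^1*3^3 * 5^1*7^1*43^1*109^1 * 149^1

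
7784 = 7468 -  - 316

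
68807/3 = 68807/3=22935.67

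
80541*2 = 161082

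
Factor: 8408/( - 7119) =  - 2^3*3^(-2)*7^( - 1)*113^(  -  1 )*1051^1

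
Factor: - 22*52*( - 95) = 108680 = 2^3*5^1*11^1 * 13^1 * 19^1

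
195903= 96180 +99723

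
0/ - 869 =0/1 = - 0.00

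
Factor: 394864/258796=148/97 = 2^2*37^1  *  97^( - 1)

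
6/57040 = 3/28520 = 0.00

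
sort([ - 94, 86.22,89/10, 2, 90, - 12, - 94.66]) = [ - 94.66, - 94, - 12, 2,89/10, 86.22,90 ] 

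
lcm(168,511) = 12264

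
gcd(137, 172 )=1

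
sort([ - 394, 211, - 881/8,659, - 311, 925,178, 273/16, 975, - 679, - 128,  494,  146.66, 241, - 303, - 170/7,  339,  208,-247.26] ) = [ - 679, - 394, - 311,- 303 ,-247.26, - 128, - 881/8 ,-170/7,  273/16,146.66, 178,208, 211, 241,339, 494, 659, 925, 975 ] 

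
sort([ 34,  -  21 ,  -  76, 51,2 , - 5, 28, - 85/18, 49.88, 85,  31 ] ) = [ - 76, - 21, - 5 , - 85/18, 2, 28, 31,  34 , 49.88, 51,85] 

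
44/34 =1+5/17  =  1.29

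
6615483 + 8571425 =15186908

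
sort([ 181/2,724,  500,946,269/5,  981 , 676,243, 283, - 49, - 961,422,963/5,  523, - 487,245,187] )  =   [ - 961, - 487, - 49,  269/5,  181/2,187, 963/5 , 243, 245,283,422,  500, 523,676,  724,  946, 981] 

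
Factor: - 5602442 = -2^1*2801221^1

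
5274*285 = 1503090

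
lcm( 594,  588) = 58212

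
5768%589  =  467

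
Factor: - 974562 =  - 2^1*3^1 * 59^1*2753^1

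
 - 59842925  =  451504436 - 511347361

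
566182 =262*2161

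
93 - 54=39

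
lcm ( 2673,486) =5346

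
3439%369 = 118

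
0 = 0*62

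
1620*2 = 3240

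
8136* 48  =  390528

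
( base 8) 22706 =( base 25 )FBK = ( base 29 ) bed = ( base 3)111021011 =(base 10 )9670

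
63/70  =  9/10 = 0.90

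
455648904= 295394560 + 160254344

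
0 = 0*82451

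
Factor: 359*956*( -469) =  - 160962676  =  - 2^2 * 7^1*67^1 * 239^1*359^1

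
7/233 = 7/233 = 0.03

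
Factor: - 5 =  - 5^1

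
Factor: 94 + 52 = 2^1*73^1 = 146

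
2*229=458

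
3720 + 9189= 12909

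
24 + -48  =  -24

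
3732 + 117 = 3849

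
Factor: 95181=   3^1 * 31727^1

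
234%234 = 0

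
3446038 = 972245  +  2473793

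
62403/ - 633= - 99 + 88/211  =  -98.58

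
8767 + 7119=15886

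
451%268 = 183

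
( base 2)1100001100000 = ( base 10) 6240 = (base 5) 144430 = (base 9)8503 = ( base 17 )14A1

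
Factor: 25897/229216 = 2^(  -  5)*13^( - 1)*47^1 = 47/416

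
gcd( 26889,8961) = 3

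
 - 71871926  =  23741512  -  95613438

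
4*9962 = 39848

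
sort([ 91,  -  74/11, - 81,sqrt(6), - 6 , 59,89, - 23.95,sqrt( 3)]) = [ - 81,-23.95, - 74/11, - 6,sqrt( 3),sqrt(6), 59,89, 91 ]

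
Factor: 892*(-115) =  - 2^2*5^1 *23^1*223^1=- 102580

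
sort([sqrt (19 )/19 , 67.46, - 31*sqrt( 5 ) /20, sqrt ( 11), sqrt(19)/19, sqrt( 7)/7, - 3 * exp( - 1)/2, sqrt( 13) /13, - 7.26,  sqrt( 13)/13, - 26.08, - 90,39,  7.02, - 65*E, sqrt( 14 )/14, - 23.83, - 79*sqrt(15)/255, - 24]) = [ - 65*E, - 90,-26.08,- 24,  -  23.83, - 7.26, - 31*sqrt(5 ) /20, - 79*sqrt (15) /255, - 3*exp( - 1) /2, sqrt( 19)/19, sqrt(19)/19,sqrt(14)/14, sqrt( 13)/13, sqrt(13 )/13, sqrt(7) /7,sqrt( 11), 7.02, 39, 67.46]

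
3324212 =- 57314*( - 58)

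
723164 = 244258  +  478906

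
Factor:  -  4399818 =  - 2^1*3^1*37^1*19819^1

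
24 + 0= 24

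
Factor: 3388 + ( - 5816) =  - 2428 = - 2^2*607^1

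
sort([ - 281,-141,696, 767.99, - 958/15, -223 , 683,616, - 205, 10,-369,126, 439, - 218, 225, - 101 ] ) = [  -  369, - 281, - 223, - 218, - 205, -141,  -  101,-958/15,10,126,225, 439, 616, 683,696,767.99] 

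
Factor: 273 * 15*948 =2^2 * 3^3 * 5^1 * 7^1*13^1 * 79^1 = 3882060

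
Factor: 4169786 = 2^1 *313^1 * 6661^1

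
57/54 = 1  +  1/18= 1.06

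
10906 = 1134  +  9772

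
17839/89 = 200+ 39/89 = 200.44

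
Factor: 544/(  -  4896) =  - 3^(-2) = - 1/9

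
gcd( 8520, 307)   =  1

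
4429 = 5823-1394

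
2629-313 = 2316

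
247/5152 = 247/5152 =0.05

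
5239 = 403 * 13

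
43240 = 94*460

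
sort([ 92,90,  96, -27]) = [ - 27,90 , 92, 96 ]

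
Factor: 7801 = 29^1*269^1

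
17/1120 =17/1120 = 0.02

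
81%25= 6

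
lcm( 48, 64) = 192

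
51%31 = 20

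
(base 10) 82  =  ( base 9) 101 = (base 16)52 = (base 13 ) 64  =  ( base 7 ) 145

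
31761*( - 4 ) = -127044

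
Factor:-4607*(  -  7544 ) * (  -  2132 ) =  - 74098103456 = -  2^5*13^1 * 17^1 *23^1*41^2 * 271^1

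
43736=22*1988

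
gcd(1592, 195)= 1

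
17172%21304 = 17172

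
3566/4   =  891 + 1/2 = 891.50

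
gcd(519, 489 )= 3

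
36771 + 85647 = 122418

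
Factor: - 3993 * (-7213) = 28801509 = 3^1*11^3*7213^1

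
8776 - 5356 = 3420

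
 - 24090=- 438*55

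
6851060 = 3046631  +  3804429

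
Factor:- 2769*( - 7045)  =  19507605 = 3^1 * 5^1*13^1* 71^1*1409^1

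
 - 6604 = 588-7192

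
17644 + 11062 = 28706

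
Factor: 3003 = 3^1*7^1*11^1 * 13^1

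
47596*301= 14326396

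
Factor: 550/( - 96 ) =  - 2^( - 4)*3^( - 1 )*5^2*11^1 = - 275/48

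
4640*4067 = 18870880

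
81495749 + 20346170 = 101841919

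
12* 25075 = 300900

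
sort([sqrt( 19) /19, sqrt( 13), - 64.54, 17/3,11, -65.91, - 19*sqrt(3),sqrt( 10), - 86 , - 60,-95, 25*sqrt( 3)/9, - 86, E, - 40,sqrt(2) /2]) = [ - 95,-86, - 86, - 65.91, - 64.54, - 60, - 40 , - 19*sqrt( 3),sqrt( 19) /19, sqrt( 2)/2,  E, sqrt (10),  sqrt( 13 ), 25*sqrt (3)/9, 17/3, 11 ]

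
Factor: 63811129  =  41^1*1556369^1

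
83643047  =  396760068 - 313117021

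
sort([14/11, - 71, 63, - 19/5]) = [  -  71,  -  19/5,  14/11,63]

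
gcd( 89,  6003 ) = 1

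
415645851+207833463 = 623479314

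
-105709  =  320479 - 426188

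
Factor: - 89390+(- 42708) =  - 132098=- 2^1*257^2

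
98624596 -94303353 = 4321243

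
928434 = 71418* 13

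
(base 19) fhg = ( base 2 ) 1011001111010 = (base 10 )5754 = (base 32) 5JQ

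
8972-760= 8212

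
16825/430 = 3365/86 = 39.13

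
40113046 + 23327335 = 63440381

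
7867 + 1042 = 8909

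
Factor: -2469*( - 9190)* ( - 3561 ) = -2^1*3^2*5^1*823^1*919^1*1187^1 = - 80799481710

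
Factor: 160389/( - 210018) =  - 2^( -1)*3^1*17^( - 1)*  29^(-1)*251^1 = - 753/986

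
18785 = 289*65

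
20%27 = 20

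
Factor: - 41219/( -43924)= 2^(  -  2)*47^1* 79^( - 1)*139^( - 1 )  *  877^1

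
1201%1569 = 1201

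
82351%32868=16615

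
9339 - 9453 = - 114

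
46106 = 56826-10720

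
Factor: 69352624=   2^4*11^1*394049^1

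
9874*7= 69118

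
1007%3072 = 1007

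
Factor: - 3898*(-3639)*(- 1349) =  - 19135324878 = - 2^1 *3^1*19^1 * 71^1 * 1213^1 * 1949^1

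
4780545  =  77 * 62085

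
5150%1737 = 1676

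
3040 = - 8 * (- 380)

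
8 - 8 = 0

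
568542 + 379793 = 948335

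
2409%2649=2409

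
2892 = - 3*( - 964)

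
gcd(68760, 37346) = 2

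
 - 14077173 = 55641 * (  -  253 )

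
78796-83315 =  - 4519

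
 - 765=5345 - 6110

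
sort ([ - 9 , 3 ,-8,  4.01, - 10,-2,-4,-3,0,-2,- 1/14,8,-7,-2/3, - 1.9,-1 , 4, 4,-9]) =[ - 10, - 9,-9,-8, - 7, - 4,  -  3,-2, - 2, - 1.9, - 1, - 2/3,-1/14,0,3,4  ,  4,4.01,8]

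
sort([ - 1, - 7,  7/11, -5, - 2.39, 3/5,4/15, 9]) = [ - 7, - 5,-2.39, - 1 , 4/15,3/5, 7/11, 9 ]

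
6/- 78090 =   -  1 + 13014/13015 = -0.00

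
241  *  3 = 723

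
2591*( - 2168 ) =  - 5617288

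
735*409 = 300615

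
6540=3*2180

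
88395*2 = 176790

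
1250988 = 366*3418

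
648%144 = 72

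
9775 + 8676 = 18451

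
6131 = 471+5660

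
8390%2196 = 1802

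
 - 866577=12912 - 879489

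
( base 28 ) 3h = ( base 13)7a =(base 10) 101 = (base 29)3e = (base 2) 1100101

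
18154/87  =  626/3 = 208.67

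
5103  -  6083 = - 980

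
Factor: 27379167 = 3^1*9126389^1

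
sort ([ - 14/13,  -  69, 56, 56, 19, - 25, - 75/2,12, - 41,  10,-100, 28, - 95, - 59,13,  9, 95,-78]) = [ - 100, - 95, - 78, - 69, - 59, - 41, - 75/2, - 25, - 14/13, 9 , 10, 12,13, 19, 28, 56, 56, 95]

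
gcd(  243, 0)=243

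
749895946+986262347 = 1736158293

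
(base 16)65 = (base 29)3E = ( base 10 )101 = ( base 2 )1100101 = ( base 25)41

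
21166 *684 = 14477544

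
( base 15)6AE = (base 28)1q2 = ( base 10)1514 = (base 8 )2752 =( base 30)1KE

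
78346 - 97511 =-19165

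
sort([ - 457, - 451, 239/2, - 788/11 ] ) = [ - 457, - 451, - 788/11,239/2]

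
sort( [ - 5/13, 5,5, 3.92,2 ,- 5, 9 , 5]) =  [ - 5 , - 5/13, 2,3.92,5,5,5,  9]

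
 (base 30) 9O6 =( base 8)21172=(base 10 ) 8826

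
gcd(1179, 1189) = 1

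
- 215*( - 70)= 15050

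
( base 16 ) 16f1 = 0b1011011110001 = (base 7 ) 23060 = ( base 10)5873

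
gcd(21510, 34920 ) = 90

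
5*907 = 4535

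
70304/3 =70304/3=23434.67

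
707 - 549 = 158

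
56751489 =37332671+19418818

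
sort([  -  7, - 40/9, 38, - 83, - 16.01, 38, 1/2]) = [ - 83 , - 16.01, - 7,- 40/9,  1/2,38,38]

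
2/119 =2/119 = 0.02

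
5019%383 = 40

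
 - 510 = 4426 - 4936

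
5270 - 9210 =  - 3940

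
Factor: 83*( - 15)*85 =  - 3^1*5^2*17^1*83^1 = - 105825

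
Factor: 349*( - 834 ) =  - 2^1*3^1*139^1 *349^1  =  -  291066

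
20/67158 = 10/33579 = 0.00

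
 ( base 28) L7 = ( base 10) 595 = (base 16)253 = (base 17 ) 210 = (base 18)1F1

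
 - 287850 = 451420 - 739270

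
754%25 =4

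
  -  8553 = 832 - 9385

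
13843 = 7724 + 6119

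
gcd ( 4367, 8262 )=1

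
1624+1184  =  2808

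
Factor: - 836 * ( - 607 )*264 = 133967328 = 2^5*3^1*11^2* 19^1*607^1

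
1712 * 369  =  631728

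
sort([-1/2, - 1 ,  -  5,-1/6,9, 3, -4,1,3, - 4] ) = [ -5, - 4, - 4, - 1, - 1/2, - 1/6 , 1,3 , 3,9]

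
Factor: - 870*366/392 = -79605/98 = - 2^( - 1)*3^2*5^1 * 7^( - 2)*29^1* 61^1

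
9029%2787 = 668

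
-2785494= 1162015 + -3947509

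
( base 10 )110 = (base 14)7C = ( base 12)92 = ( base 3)11002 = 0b1101110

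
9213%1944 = 1437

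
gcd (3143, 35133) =7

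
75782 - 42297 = 33485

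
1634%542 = 8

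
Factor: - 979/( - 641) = 11^1* 89^1*641^( - 1)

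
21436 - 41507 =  - 20071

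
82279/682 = 120 + 439/682 =120.64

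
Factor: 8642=2^1*29^1* 149^1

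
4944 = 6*824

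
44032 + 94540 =138572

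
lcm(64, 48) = 192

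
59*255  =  15045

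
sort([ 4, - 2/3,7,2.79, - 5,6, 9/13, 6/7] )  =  [-5, - 2/3 , 9/13,6/7,2.79 , 4,6 , 7]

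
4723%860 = 423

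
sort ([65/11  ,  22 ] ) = [ 65/11,22]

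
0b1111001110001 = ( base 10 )7793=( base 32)7jh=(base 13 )3716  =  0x1E71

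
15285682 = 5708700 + 9576982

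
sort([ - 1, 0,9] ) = [ - 1,0, 9]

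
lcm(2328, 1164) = 2328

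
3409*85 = 289765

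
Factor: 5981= 5981^1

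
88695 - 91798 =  - 3103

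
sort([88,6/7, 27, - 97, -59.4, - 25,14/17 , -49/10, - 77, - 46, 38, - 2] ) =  [- 97, - 77, - 59.4, - 46,- 25, - 49/10, -2,14/17,6/7,27,38 , 88] 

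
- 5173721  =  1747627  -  6921348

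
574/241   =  574/241 = 2.38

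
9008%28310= 9008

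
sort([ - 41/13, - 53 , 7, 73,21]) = [  -  53, - 41/13 , 7, 21,  73 ] 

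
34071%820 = 451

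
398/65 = 398/65 = 6.12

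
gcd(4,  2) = 2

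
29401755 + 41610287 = 71012042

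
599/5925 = 599/5925 =0.10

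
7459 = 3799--3660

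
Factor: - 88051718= - 2^1*31^1*59^1*24071^1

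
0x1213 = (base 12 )2817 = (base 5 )122002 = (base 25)7a2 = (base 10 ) 4627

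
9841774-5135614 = 4706160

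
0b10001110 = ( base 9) 167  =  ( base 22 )6a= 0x8E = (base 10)142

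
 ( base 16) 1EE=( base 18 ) 198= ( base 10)494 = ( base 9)608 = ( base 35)E4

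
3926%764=106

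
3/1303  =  3/1303 = 0.00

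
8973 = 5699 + 3274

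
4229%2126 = 2103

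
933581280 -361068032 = 572513248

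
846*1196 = 1011816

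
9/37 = 9/37 = 0.24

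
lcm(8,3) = 24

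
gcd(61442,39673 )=1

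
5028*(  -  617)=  - 3102276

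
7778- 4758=3020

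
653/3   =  217 + 2/3 = 217.67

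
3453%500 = 453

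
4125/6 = 687 + 1/2 = 687.50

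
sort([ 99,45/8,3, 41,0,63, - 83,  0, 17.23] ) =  [-83, 0,0, 3,45/8, 17.23, 41,63, 99 ]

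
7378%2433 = 79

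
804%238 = 90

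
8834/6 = 1472  +  1/3 = 1472.33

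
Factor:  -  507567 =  -3^1*89^1 * 1901^1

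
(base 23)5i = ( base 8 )205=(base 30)4d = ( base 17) 7E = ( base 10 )133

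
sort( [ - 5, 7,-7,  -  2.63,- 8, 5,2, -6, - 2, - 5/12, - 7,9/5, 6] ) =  [-8, - 7,-7, - 6,-5,-2.63 ,  -  2, - 5/12, 9/5,2, 5, 6 , 7]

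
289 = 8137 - 7848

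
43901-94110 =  - 50209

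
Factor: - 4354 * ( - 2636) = 2^3*7^1*311^1*659^1 = 11477144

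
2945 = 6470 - 3525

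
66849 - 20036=46813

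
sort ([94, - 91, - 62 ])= [ - 91, - 62 , 94 ]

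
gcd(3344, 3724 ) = 76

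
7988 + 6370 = 14358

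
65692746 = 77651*846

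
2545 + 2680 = 5225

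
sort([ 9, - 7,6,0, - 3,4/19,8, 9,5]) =[ -7, - 3, 0,4/19,5,6,  8, 9, 9 ]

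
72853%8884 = 1781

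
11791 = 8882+2909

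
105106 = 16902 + 88204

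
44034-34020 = 10014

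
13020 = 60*217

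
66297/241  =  275 + 22/241 = 275.09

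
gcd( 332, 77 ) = 1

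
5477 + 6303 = 11780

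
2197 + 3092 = 5289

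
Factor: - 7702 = -2^1*3851^1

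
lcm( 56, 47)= 2632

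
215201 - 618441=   -  403240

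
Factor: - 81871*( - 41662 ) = 3410909602 = 2^1*19^1*31^1* 37^1*139^1*563^1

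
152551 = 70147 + 82404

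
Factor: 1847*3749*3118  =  21590288554= 2^1*23^1* 163^1*1559^1*1847^1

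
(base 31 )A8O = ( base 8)23232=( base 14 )385c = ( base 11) 7474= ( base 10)9882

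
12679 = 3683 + 8996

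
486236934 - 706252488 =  - 220015554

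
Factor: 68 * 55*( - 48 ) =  - 179520 = -2^6* 3^1*5^1 * 11^1*17^1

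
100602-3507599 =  - 3406997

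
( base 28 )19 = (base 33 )14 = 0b100101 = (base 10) 37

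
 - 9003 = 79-9082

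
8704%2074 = 408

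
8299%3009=2281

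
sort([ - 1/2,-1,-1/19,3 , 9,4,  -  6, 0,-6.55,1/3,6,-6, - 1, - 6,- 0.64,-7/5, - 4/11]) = [ - 6.55, - 6,-6, - 6,  -  7/5, - 1, - 1,-0.64,- 1/2,-4/11, - 1/19,0 , 1/3, 3,4,6, 9]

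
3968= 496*8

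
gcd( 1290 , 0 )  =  1290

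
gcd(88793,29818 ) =1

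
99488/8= 12436 = 12436.00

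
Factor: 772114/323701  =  2^1*353^( - 1 )*421^1= 842/353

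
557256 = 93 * 5992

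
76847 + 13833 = 90680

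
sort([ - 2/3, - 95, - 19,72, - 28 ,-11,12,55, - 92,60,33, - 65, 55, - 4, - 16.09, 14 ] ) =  [ - 95, - 92, - 65, - 28 ,  -  19, - 16.09, - 11 , - 4, - 2/3, 12,14, 33,55, 55,  60, 72 ]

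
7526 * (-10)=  - 75260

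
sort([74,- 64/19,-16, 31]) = [ - 16, - 64/19,  31, 74]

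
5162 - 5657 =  - 495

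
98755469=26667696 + 72087773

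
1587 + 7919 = 9506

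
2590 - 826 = 1764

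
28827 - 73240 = - 44413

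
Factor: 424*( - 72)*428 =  - 13065984 = - 2^8*3^2 * 53^1*107^1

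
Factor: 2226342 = 2^1 * 3^1 *371057^1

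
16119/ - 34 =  - 16119/34 = - 474.09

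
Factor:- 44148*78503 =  - 3465750444 =- 2^2*3^1*13^1 *29^1 * 283^1 * 2707^1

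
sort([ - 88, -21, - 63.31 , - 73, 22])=[- 88, - 73, - 63.31, - 21, 22]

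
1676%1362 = 314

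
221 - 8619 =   -  8398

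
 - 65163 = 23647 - 88810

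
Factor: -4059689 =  - 1433^1*2833^1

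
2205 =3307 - 1102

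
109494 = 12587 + 96907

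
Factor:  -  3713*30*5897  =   - 656866830 = - 2^1 * 3^1  *5^1*47^1*79^1*5897^1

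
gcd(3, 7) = 1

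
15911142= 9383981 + 6527161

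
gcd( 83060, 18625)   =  5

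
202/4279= 202/4279  =  0.05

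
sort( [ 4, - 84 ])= [ - 84,4 ]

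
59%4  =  3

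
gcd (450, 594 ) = 18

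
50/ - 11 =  - 5+5/11 = - 4.55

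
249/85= 2+79/85= 2.93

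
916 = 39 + 877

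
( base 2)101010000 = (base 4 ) 11100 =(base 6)1320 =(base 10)336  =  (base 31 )aq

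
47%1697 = 47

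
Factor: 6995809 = 47^1*73^1* 2039^1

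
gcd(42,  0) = 42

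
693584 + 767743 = 1461327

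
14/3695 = 14/3695 = 0.00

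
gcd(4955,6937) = 991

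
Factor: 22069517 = 22069517^1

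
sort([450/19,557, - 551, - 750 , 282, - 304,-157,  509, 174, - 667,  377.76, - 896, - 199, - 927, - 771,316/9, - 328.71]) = [ - 927, - 896, - 771, - 750, - 667, - 551, - 328.71, - 304, - 199,  -  157 , 450/19 , 316/9,  174,282, 377.76,509 , 557]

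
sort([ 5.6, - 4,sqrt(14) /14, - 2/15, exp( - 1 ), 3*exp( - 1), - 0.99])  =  [ - 4, - 0.99, - 2/15,sqrt ( 14) /14,exp( - 1 ),3 * exp(  -  1) , 5.6]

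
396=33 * 12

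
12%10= 2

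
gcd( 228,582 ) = 6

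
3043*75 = 228225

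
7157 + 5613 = 12770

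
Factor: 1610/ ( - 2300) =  -2^( - 1 )*5^( - 1) *7^1 = - 7/10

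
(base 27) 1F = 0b101010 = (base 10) 42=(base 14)30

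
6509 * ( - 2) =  - 13018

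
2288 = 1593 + 695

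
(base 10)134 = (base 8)206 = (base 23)5J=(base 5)1014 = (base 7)251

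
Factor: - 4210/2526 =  - 5/3 = - 3^( - 1) * 5^1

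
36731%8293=3559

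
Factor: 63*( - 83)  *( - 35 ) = 183015  =  3^2*5^1 * 7^2 * 83^1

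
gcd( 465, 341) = 31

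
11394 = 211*54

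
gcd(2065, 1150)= 5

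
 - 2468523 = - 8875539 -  - 6407016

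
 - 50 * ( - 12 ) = 600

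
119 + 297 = 416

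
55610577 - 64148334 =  - 8537757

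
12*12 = 144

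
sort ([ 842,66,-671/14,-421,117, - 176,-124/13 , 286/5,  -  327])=[ - 421, -327,-176, - 671/14,-124/13,  286/5,  66,117,842 ] 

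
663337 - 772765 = -109428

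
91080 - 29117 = 61963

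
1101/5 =1101/5= 220.20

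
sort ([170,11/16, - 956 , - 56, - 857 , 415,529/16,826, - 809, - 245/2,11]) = [ - 956, - 857, - 809,-245/2, - 56,11/16,11,529/16, 170,415,826] 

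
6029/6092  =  6029/6092=0.99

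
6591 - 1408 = 5183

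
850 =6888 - 6038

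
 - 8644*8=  - 69152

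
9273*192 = 1780416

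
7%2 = 1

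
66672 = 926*72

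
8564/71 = 120 + 44/71 =120.62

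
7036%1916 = 1288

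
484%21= 1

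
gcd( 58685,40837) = 97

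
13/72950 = 13/72950 = 0.00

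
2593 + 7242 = 9835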